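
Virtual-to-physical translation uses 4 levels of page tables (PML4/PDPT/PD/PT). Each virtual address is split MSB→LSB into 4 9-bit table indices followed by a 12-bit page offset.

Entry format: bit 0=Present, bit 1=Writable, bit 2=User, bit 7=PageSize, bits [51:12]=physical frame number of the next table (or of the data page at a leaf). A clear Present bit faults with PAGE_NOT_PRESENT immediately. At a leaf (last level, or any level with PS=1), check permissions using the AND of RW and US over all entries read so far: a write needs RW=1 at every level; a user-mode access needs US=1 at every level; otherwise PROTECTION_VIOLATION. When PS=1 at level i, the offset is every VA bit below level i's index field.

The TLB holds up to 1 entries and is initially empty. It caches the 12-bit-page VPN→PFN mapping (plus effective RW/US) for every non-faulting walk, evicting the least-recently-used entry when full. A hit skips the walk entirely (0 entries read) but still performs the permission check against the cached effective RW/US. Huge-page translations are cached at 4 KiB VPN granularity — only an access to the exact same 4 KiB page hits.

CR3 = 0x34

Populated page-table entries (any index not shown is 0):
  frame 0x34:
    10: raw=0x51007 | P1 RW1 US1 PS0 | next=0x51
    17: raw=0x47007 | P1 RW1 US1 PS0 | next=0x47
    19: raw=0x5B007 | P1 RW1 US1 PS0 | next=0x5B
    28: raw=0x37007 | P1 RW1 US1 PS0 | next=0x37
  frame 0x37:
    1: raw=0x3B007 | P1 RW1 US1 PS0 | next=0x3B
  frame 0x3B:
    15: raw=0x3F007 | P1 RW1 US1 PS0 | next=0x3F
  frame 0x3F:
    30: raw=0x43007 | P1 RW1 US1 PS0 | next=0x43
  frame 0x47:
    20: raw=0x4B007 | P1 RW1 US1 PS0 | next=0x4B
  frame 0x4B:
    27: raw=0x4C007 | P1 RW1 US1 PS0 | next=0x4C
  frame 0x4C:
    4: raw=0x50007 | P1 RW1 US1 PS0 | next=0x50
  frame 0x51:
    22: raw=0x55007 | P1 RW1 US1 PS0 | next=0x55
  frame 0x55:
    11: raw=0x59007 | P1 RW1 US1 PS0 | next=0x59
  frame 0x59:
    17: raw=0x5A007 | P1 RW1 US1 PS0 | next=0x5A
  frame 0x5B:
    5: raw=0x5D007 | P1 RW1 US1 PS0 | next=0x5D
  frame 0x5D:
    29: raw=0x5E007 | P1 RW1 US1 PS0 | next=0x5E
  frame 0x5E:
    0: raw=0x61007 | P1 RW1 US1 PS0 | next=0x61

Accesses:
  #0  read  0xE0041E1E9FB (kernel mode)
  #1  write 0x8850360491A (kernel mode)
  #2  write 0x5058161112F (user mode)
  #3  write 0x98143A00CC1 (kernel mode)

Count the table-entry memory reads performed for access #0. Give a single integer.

Per-access translation:
#0 VA=0xE0041E1E9FB (r,kernel):
  lvl0: tbl 0x34, slot 28 ⇒ 0x37007 (P1/RW1/US1/PS0)
  lvl1: tbl 0x37, slot 1 ⇒ 0x3B007 (P1/RW1/US1/PS0)
  lvl2: tbl 0x3B, slot 15 ⇒ 0x3F007 (P1/RW1/US1/PS0)
  lvl3: tbl 0x3F, slot 30 ⇒ 0x43007 (P1/RW1/US1/PS0)
  ✓ 0x439FB  — 4 lookups
#1 VA=0x8850360491A (w,kernel):
  lvl0: tbl 0x34, slot 17 ⇒ 0x47007 (P1/RW1/US1/PS0)
  lvl1: tbl 0x47, slot 20 ⇒ 0x4B007 (P1/RW1/US1/PS0)
  lvl2: tbl 0x4B, slot 27 ⇒ 0x4C007 (P1/RW1/US1/PS0)
  lvl3: tbl 0x4C, slot 4 ⇒ 0x50007 (P1/RW1/US1/PS0)
  ✓ 0x5091A  — 4 lookups
#2 VA=0x5058161112F (w,user):
  lvl0: tbl 0x34, slot 10 ⇒ 0x51007 (P1/RW1/US1/PS0)
  lvl1: tbl 0x51, slot 22 ⇒ 0x55007 (P1/RW1/US1/PS0)
  lvl2: tbl 0x55, slot 11 ⇒ 0x59007 (P1/RW1/US1/PS0)
  lvl3: tbl 0x59, slot 17 ⇒ 0x5A007 (P1/RW1/US1/PS0)
  ✓ 0x5A12F  — 4 lookups
#3 VA=0x98143A00CC1 (w,kernel):
  lvl0: tbl 0x34, slot 19 ⇒ 0x5B007 (P1/RW1/US1/PS0)
  lvl1: tbl 0x5B, slot 5 ⇒ 0x5D007 (P1/RW1/US1/PS0)
  lvl2: tbl 0x5D, slot 29 ⇒ 0x5E007 (P1/RW1/US1/PS0)
  lvl3: tbl 0x5E, slot 0 ⇒ 0x61007 (P1/RW1/US1/PS0)
  ✓ 0x61CC1  — 4 lookups

Entries read for #0: 4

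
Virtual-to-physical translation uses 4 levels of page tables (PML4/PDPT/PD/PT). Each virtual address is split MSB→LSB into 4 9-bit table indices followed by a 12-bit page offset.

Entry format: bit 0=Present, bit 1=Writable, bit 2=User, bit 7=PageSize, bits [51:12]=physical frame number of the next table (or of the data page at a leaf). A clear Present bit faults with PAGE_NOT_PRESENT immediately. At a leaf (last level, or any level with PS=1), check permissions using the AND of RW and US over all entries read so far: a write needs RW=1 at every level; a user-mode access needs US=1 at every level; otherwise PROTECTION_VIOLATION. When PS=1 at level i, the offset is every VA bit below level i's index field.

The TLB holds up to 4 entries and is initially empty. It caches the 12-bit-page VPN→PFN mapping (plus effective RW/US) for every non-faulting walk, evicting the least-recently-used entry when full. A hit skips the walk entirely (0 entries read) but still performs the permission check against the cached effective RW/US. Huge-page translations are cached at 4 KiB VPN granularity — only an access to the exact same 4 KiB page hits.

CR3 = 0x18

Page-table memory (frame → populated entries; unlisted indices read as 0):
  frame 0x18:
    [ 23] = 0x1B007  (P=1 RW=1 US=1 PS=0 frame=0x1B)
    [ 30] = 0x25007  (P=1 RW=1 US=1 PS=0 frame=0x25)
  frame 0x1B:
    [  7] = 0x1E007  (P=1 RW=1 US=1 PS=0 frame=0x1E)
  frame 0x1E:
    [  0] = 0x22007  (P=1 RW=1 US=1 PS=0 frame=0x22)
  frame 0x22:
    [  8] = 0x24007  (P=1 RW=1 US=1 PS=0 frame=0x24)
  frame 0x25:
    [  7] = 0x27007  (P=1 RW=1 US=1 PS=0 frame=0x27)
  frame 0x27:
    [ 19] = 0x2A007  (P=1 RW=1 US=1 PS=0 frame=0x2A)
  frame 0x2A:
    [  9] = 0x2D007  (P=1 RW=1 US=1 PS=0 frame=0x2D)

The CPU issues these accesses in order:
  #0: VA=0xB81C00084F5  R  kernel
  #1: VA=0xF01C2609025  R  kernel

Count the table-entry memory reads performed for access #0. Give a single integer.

Per-access translation:
#0 VA=0xB81C00084F5 (r,kernel):
  lvl0: tbl 0x18, slot 23 ⇒ 0x1B007 (P1/RW1/US1/PS0)
  lvl1: tbl 0x1B, slot 7 ⇒ 0x1E007 (P1/RW1/US1/PS0)
  lvl2: tbl 0x1E, slot 0 ⇒ 0x22007 (P1/RW1/US1/PS0)
  lvl3: tbl 0x22, slot 8 ⇒ 0x24007 (P1/RW1/US1/PS0)
  ✓ 0x244F5  — 4 lookups
#1 VA=0xF01C2609025 (r,kernel):
  lvl0: tbl 0x18, slot 30 ⇒ 0x25007 (P1/RW1/US1/PS0)
  lvl1: tbl 0x25, slot 7 ⇒ 0x27007 (P1/RW1/US1/PS0)
  lvl2: tbl 0x27, slot 19 ⇒ 0x2A007 (P1/RW1/US1/PS0)
  lvl3: tbl 0x2A, slot 9 ⇒ 0x2D007 (P1/RW1/US1/PS0)
  ✓ 0x2D025  — 4 lookups

Entries read for #0: 4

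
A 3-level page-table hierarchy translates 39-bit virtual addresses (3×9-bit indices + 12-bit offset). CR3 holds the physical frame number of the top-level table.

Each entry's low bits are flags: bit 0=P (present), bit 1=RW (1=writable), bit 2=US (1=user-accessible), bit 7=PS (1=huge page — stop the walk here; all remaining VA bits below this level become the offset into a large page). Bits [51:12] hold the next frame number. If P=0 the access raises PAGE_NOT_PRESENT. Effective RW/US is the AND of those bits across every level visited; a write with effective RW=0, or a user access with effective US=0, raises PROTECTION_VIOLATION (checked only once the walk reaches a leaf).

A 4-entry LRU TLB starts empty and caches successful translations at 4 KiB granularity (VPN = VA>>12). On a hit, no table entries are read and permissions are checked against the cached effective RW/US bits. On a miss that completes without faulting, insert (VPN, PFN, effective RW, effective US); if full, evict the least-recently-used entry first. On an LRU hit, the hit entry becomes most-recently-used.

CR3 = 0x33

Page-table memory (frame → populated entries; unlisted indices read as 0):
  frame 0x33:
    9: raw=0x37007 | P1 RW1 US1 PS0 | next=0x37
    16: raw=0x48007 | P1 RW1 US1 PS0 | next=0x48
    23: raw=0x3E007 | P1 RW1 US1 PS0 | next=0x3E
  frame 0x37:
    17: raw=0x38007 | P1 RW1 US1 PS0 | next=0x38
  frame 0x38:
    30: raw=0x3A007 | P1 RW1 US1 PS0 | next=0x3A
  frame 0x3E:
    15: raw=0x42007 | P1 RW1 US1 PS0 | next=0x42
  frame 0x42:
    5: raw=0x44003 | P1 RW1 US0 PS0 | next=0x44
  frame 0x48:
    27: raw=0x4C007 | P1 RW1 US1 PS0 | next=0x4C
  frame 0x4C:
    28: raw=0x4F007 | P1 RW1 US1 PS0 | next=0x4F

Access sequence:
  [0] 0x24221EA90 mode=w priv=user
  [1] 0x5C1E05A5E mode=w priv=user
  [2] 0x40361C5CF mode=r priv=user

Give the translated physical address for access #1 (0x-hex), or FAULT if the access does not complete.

Per-access translation:
#0 VA=0x24221EA90 (w,user):
  L0: frame=0x33 idx=9 entry=0x37007 [P=1 RW=1 US=1 PS=0]
  L1: frame=0x37 idx=17 entry=0x38007 [P=1 RW=1 US=1 PS=0]
  L2: frame=0x38 idx=30 entry=0x3A007 [P=1 RW=1 US=1 PS=0]
  ⇒ phys 0x3AA90  [3 reads]
#1 VA=0x5C1E05A5E (w,user):
  L0: frame=0x33 idx=23 entry=0x3E007 [P=1 RW=1 US=1 PS=0]
  L1: frame=0x3E idx=15 entry=0x42007 [P=1 RW=1 US=1 PS=0]
  L2: frame=0x42 idx=5 entry=0x44003 [P=1 RW=1 US=0 PS=0]
  → PROTECTION_VIOLATION  (3 entries read)
#2 VA=0x40361C5CF (r,user):
  L0: frame=0x33 idx=16 entry=0x48007 [P=1 RW=1 US=1 PS=0]
  L1: frame=0x48 idx=27 entry=0x4C007 [P=1 RW=1 US=1 PS=0]
  L2: frame=0x4C idx=28 entry=0x4F007 [P=1 RW=1 US=1 PS=0]
  ⇒ phys 0x4F5CF  [3 reads]

Access #1 PA: FAULT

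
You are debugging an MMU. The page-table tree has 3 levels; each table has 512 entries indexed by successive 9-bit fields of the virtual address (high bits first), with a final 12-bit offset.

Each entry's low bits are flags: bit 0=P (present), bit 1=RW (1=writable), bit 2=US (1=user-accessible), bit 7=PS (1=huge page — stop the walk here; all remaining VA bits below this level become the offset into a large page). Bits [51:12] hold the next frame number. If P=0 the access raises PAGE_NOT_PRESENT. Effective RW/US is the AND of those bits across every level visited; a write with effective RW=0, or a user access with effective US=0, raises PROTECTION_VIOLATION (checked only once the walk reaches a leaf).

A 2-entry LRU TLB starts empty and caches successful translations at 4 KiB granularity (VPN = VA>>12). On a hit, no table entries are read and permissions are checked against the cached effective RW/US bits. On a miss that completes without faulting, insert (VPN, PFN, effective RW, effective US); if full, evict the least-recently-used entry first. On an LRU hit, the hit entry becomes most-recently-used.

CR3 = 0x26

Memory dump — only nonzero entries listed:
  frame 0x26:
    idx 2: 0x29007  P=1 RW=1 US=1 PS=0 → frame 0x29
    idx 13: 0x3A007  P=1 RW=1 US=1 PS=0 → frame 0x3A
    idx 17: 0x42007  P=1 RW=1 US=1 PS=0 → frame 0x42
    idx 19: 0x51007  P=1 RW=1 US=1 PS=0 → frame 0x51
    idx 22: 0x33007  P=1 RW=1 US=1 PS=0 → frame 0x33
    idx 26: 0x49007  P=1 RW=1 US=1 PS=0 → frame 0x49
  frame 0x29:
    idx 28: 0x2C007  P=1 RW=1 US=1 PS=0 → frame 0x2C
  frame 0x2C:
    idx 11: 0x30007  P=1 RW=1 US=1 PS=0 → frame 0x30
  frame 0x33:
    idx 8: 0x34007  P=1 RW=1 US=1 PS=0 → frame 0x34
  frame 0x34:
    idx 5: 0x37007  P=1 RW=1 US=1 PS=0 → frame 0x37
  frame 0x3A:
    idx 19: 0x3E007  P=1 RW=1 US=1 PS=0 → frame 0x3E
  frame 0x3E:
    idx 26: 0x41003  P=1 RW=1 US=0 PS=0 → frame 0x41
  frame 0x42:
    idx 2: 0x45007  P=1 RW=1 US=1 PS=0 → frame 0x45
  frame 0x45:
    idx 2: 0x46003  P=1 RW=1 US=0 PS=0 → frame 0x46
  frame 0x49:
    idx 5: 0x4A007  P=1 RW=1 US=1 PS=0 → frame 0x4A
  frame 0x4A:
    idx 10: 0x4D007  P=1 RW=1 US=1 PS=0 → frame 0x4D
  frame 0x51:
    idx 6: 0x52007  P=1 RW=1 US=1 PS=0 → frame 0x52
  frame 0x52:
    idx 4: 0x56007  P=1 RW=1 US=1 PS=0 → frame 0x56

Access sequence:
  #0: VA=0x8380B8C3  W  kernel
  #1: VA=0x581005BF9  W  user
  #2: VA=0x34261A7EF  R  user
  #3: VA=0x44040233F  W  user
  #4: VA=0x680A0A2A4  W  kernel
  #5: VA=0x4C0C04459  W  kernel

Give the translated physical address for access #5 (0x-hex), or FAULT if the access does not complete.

Walk each access:
#0 VA=0x8380B8C3 (w,kernel):
  [0] read 0x26 idx=2: raw=0x29007 flags P=1 W=1 U=1 S=0
  [1] read 0x29 idx=28: raw=0x2C007 flags P=1 W=1 U=1 S=0
  [2] read 0x2C idx=11: raw=0x30007 flags P=1 W=1 U=1 S=0
  → PA=0x308C3  (3 entries read)
#1 VA=0x581005BF9 (w,user):
  [0] read 0x26 idx=22: raw=0x33007 flags P=1 W=1 U=1 S=0
  [1] read 0x33 idx=8: raw=0x34007 flags P=1 W=1 U=1 S=0
  [2] read 0x34 idx=5: raw=0x37007 flags P=1 W=1 U=1 S=0
  → PA=0x37BF9  (3 entries read)
#2 VA=0x34261A7EF (r,user):
  [0] read 0x26 idx=13: raw=0x3A007 flags P=1 W=1 U=1 S=0
  [1] read 0x3A idx=19: raw=0x3E007 flags P=1 W=1 U=1 S=0
  [2] read 0x3E idx=26: raw=0x41003 flags P=1 W=1 U=0 S=0
  → PROTECTION_VIOLATION  (3 entries read)
#3 VA=0x44040233F (w,user):
  [0] read 0x26 idx=17: raw=0x42007 flags P=1 W=1 U=1 S=0
  [1] read 0x42 idx=2: raw=0x45007 flags P=1 W=1 U=1 S=0
  [2] read 0x45 idx=2: raw=0x46003 flags P=1 W=1 U=0 S=0
  → PROTECTION_VIOLATION  (3 entries read)
#4 VA=0x680A0A2A4 (w,kernel):
  [0] read 0x26 idx=26: raw=0x49007 flags P=1 W=1 U=1 S=0
  [1] read 0x49 idx=5: raw=0x4A007 flags P=1 W=1 U=1 S=0
  [2] read 0x4A idx=10: raw=0x4D007 flags P=1 W=1 U=1 S=0
  → PA=0x4D2A4  (3 entries read)
#5 VA=0x4C0C04459 (w,kernel):
  [0] read 0x26 idx=19: raw=0x51007 flags P=1 W=1 U=1 S=0
  [1] read 0x51 idx=6: raw=0x52007 flags P=1 W=1 U=1 S=0
  [2] read 0x52 idx=4: raw=0x56007 flags P=1 W=1 U=1 S=0
  → PA=0x56459  (3 entries read)

Access #5 PA: 0x56459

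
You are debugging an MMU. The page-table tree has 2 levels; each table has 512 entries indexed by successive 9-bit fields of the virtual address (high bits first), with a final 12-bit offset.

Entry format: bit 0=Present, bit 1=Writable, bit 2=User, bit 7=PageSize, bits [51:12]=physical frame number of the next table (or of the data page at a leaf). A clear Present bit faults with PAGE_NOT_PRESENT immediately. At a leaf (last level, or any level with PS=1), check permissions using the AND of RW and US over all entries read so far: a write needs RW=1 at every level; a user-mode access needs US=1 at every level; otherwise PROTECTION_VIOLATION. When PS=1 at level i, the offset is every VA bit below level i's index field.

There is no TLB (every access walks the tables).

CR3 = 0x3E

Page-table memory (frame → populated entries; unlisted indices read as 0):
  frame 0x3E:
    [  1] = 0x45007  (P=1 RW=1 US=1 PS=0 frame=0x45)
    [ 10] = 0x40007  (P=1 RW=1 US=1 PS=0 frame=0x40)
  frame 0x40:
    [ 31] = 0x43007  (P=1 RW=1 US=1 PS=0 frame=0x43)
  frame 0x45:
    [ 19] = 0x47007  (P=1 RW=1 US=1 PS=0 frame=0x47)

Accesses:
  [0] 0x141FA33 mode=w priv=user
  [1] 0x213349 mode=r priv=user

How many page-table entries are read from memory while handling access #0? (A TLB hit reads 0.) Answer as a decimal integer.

Trace:
#0 VA=0x141FA33 (w,user):
  lvl0: tbl 0x3E, slot 10 ⇒ 0x40007 (P1/RW1/US1/PS0)
  lvl1: tbl 0x40, slot 31 ⇒ 0x43007 (P1/RW1/US1/PS0)
  → PA=0x43A33  (2 entries read)
#1 VA=0x213349 (r,user):
  lvl0: tbl 0x3E, slot 1 ⇒ 0x45007 (P1/RW1/US1/PS0)
  lvl1: tbl 0x45, slot 19 ⇒ 0x47007 (P1/RW1/US1/PS0)
  → PA=0x47349  (2 entries read)

Entries read for #0: 2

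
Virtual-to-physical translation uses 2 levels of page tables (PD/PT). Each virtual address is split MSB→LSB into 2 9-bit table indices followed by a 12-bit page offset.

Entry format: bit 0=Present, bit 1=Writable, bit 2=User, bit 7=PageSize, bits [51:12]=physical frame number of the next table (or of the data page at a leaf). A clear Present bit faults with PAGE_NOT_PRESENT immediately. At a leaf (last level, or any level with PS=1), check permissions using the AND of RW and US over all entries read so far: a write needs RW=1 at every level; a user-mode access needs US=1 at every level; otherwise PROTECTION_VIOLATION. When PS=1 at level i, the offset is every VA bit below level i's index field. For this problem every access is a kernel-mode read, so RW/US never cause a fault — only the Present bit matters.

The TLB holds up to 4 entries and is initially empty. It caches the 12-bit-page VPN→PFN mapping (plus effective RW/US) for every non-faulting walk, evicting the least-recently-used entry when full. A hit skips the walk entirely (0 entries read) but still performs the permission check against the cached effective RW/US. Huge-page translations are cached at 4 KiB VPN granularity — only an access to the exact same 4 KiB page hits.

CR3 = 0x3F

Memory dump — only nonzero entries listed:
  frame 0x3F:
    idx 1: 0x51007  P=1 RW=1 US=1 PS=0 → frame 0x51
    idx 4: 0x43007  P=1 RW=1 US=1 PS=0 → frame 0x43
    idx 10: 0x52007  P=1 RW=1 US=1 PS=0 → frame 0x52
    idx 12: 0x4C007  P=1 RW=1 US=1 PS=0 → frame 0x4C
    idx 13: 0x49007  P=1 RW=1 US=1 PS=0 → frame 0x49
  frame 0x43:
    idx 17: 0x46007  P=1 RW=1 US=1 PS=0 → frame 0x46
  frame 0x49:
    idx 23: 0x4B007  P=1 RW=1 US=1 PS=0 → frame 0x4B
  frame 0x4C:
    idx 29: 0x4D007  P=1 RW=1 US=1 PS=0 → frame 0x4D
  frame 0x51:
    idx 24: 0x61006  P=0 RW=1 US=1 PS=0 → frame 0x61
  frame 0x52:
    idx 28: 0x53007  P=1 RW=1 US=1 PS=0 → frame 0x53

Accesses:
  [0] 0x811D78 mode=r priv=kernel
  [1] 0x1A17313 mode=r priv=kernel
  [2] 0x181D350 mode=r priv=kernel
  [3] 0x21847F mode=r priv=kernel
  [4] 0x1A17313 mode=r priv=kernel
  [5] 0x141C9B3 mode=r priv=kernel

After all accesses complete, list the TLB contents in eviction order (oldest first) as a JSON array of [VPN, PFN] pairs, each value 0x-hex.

Per-access translation:
#0 VA=0x811D78 (r,kernel):
  lvl0: tbl 0x3F, slot 4 ⇒ 0x43007 (P1/RW1/US1/PS0)
  lvl1: tbl 0x43, slot 17 ⇒ 0x46007 (P1/RW1/US1/PS0)
  ✓ 0x46D78  — 2 lookups
#1 VA=0x1A17313 (r,kernel):
  lvl0: tbl 0x3F, slot 13 ⇒ 0x49007 (P1/RW1/US1/PS0)
  lvl1: tbl 0x49, slot 23 ⇒ 0x4B007 (P1/RW1/US1/PS0)
  ✓ 0x4B313  — 2 lookups
#2 VA=0x181D350 (r,kernel):
  lvl0: tbl 0x3F, slot 12 ⇒ 0x4C007 (P1/RW1/US1/PS0)
  lvl1: tbl 0x4C, slot 29 ⇒ 0x4D007 (P1/RW1/US1/PS0)
  ✓ 0x4D350  — 2 lookups
#3 VA=0x21847F (r,kernel):
  lvl0: tbl 0x3F, slot 1 ⇒ 0x51007 (P1/RW1/US1/PS0)
  lvl1: tbl 0x51, slot 24 ⇒ 0x61006 (P0/RW1/US1/PS0)
  ⇒ fault: PAGE_NOT_PRESENT  — 2 lookups
#4 VA=0x1A17313 (r,kernel):
  TLB hit vpn=0x1A17 → PA=0x4B313
#5 VA=0x141C9B3 (r,kernel):
  lvl0: tbl 0x3F, slot 10 ⇒ 0x52007 (P1/RW1/US1/PS0)
  lvl1: tbl 0x52, slot 28 ⇒ 0x53007 (P1/RW1/US1/PS0)
  ✓ 0x539B3  — 2 lookups

TLB: [["0x811", "0x46"], ["0x181D", "0x4D"], ["0x1A17", "0x4B"], ["0x141C", "0x53"]]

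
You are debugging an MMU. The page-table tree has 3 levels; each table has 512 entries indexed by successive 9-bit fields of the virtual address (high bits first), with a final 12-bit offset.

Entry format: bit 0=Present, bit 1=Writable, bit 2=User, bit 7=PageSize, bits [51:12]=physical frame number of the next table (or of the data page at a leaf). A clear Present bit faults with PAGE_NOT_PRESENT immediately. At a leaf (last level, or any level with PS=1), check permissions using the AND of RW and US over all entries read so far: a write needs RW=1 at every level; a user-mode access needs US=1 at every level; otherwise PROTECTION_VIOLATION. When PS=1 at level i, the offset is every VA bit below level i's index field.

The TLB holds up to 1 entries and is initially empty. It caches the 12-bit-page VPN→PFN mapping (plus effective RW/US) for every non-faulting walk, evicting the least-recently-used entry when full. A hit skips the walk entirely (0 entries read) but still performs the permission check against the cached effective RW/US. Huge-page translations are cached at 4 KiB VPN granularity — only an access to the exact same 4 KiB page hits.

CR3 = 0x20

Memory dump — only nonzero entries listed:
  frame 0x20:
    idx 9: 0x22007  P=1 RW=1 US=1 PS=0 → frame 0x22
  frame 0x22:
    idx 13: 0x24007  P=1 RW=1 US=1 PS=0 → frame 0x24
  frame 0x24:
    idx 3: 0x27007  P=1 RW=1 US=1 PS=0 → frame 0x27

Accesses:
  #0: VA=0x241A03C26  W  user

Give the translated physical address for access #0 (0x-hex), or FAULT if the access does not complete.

Trace:
#0 VA=0x241A03C26 (w,user):
  L0: frame=0x20 idx=9 entry=0x22007 [P=1 RW=1 US=1 PS=0]
  L1: frame=0x22 idx=13 entry=0x24007 [P=1 RW=1 US=1 PS=0]
  L2: frame=0x24 idx=3 entry=0x27007 [P=1 RW=1 US=1 PS=0]
  ⇒ phys 0x27C26  [3 reads]

Access #0 PA: 0x27C26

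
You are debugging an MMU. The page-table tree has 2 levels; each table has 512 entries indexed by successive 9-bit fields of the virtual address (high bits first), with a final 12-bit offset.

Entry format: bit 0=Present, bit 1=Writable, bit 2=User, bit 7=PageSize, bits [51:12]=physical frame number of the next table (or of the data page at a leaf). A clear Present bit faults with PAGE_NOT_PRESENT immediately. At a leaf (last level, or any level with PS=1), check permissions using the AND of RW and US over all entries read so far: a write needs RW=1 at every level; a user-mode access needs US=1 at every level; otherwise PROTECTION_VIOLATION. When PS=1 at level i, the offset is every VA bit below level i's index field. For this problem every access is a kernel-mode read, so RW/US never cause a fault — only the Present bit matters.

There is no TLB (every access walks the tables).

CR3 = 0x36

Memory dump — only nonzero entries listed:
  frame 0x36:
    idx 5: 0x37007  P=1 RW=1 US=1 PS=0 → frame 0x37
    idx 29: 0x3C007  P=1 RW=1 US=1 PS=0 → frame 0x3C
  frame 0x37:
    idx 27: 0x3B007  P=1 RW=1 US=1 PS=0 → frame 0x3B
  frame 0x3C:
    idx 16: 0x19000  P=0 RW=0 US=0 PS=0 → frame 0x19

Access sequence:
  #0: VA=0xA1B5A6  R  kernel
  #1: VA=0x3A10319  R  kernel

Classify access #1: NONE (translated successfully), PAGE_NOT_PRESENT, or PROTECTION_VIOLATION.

Walk each access:
#0 VA=0xA1B5A6 (r,kernel):
  L0 @0x36[5] → 0x37007  P=1,RW=1,US=1,PS=0
  L1 @0x37[27] → 0x3B007  P=1,RW=1,US=1,PS=0
  ✓ 0x3B5A6  — 2 lookups
#1 VA=0x3A10319 (r,kernel):
  L0 @0x36[29] → 0x3C007  P=1,RW=1,US=1,PS=0
  L1 @0x3C[16] → 0x19000  P=0,RW=0,US=0,PS=0
  → PAGE_NOT_PRESENT  (2 entries read)

Access #1 fault: PAGE_NOT_PRESENT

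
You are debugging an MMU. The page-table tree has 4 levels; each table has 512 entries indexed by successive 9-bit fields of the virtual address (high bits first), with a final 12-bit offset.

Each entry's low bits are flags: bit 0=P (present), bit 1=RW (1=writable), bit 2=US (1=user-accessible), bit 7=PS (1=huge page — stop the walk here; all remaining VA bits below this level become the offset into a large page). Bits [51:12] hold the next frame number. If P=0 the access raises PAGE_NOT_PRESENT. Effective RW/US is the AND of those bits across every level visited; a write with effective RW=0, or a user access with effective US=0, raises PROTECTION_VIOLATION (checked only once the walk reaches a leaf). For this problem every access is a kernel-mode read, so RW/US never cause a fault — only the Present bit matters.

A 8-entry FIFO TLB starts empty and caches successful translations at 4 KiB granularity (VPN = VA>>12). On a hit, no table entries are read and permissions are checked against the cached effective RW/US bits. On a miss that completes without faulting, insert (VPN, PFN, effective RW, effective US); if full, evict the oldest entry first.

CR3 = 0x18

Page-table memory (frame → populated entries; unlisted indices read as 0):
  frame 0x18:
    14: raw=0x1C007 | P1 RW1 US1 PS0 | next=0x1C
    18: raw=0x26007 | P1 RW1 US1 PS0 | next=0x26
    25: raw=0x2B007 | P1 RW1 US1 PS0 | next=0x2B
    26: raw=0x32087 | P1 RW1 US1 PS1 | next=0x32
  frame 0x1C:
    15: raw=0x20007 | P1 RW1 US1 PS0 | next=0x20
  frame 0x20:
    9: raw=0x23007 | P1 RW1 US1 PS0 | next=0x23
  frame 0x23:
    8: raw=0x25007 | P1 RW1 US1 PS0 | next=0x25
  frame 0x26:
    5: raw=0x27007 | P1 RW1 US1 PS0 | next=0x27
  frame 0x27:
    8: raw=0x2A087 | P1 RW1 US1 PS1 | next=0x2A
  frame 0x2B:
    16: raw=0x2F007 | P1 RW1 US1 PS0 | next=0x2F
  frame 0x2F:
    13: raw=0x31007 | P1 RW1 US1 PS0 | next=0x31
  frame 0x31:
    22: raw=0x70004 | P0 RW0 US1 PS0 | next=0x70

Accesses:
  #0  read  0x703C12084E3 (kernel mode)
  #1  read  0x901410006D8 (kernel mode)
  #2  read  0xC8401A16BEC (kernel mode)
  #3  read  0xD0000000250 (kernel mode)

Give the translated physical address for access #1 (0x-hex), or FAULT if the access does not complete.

Per-access translation:
#0 VA=0x703C12084E3 (r,kernel):
  L0 @0x18[14] → 0x1C007  P=1,RW=1,US=1,PS=0
  L1 @0x1C[15] → 0x20007  P=1,RW=1,US=1,PS=0
  L2 @0x20[9] → 0x23007  P=1,RW=1,US=1,PS=0
  L3 @0x23[8] → 0x25007  P=1,RW=1,US=1,PS=0
  ⇒ phys 0x254E3  [4 reads]
#1 VA=0x901410006D8 (r,kernel):
  L0 @0x18[18] → 0x26007  P=1,RW=1,US=1,PS=0
  L1 @0x26[5] → 0x27007  P=1,RW=1,US=1,PS=0
  L2 @0x27[8] → 0x2A087  P=1,RW=1,US=1,PS=1
  ⇒ phys 0x2A6D8 (huge @L2)  [3 reads]
#2 VA=0xC8401A16BEC (r,kernel):
  L0 @0x18[25] → 0x2B007  P=1,RW=1,US=1,PS=0
  L1 @0x2B[16] → 0x2F007  P=1,RW=1,US=1,PS=0
  L2 @0x2F[13] → 0x31007  P=1,RW=1,US=1,PS=0
  L3 @0x31[22] → 0x70004  P=0,RW=0,US=1,PS=0
  ⇒ fault: PAGE_NOT_PRESENT  — 4 lookups
#3 VA=0xD0000000250 (r,kernel):
  L0 @0x18[26] → 0x32087  P=1,RW=1,US=1,PS=1
  ⇒ phys 0x32250 (huge @L0)  [1 reads]

Access #1 PA: 0x2A6D8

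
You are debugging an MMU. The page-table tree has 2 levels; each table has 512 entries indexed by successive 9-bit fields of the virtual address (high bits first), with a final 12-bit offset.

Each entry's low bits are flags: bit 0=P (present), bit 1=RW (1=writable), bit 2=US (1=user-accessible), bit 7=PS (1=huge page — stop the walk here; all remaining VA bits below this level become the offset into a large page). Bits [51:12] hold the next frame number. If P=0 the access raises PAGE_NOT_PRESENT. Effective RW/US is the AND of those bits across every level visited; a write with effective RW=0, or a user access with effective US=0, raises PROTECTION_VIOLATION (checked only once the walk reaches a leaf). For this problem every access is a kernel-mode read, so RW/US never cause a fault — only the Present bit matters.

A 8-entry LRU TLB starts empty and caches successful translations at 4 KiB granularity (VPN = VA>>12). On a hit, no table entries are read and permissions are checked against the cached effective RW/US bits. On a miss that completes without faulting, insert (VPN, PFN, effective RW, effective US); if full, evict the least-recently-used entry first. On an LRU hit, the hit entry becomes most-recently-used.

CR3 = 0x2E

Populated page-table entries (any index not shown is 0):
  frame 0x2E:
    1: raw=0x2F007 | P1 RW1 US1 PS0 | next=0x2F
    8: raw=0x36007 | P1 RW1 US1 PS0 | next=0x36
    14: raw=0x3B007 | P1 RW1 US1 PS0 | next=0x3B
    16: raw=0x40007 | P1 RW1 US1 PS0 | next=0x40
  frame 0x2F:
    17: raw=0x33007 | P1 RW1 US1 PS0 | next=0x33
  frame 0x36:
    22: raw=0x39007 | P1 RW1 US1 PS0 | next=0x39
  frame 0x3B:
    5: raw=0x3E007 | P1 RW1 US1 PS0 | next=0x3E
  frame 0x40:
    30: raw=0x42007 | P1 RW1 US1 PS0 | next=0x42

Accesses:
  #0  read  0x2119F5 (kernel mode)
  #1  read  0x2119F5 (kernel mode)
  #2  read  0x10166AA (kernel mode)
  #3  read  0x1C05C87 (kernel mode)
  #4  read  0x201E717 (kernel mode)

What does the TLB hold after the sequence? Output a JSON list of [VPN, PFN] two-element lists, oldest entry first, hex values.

Trace:
#0 VA=0x2119F5 (r,kernel):
  [0] read 0x2E idx=1: raw=0x2F007 flags P=1 W=1 U=1 S=0
  [1] read 0x2F idx=17: raw=0x33007 flags P=1 W=1 U=1 S=0
  → PA=0x339F5  (2 entries read)
#1 VA=0x2119F5 (r,kernel):
  TLB hit vpn=0x211 → PA=0x339F5
#2 VA=0x10166AA (r,kernel):
  [0] read 0x2E idx=8: raw=0x36007 flags P=1 W=1 U=1 S=0
  [1] read 0x36 idx=22: raw=0x39007 flags P=1 W=1 U=1 S=0
  → PA=0x396AA  (2 entries read)
#3 VA=0x1C05C87 (r,kernel):
  [0] read 0x2E idx=14: raw=0x3B007 flags P=1 W=1 U=1 S=0
  [1] read 0x3B idx=5: raw=0x3E007 flags P=1 W=1 U=1 S=0
  → PA=0x3EC87  (2 entries read)
#4 VA=0x201E717 (r,kernel):
  [0] read 0x2E idx=16: raw=0x40007 flags P=1 W=1 U=1 S=0
  [1] read 0x40 idx=30: raw=0x42007 flags P=1 W=1 U=1 S=0
  → PA=0x42717  (2 entries read)

TLB: [["0x211", "0x33"], ["0x1016", "0x39"], ["0x1C05", "0x3E"], ["0x201E", "0x42"]]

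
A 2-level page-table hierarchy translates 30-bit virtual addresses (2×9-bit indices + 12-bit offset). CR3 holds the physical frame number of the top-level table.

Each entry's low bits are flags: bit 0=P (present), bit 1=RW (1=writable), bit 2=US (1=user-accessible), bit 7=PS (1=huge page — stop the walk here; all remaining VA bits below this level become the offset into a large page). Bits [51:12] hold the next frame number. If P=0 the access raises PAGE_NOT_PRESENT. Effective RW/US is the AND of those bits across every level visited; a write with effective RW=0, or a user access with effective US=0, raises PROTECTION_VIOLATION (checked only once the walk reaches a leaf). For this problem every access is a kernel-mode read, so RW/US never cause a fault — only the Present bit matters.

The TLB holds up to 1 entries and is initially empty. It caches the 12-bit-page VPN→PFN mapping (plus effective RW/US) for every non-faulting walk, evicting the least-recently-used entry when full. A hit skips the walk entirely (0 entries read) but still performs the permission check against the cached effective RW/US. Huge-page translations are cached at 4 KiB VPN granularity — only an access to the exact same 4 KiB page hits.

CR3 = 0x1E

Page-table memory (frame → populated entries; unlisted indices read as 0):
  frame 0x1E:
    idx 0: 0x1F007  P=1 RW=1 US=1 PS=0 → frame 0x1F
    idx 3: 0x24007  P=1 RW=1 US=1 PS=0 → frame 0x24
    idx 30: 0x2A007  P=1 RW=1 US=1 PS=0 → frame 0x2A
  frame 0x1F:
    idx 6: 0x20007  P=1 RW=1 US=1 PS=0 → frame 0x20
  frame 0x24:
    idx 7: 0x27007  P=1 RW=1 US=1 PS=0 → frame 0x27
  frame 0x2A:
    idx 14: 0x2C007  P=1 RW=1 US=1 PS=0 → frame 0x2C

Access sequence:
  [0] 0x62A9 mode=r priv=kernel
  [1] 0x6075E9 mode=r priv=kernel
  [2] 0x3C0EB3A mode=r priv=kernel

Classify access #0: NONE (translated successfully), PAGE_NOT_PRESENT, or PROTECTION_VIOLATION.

Walk each access:
#0 VA=0x62A9 (r,kernel):
  lvl0: tbl 0x1E, slot 0 ⇒ 0x1F007 (P1/RW1/US1/PS0)
  lvl1: tbl 0x1F, slot 6 ⇒ 0x20007 (P1/RW1/US1/PS0)
  ⇒ phys 0x202A9  [2 reads]
#1 VA=0x6075E9 (r,kernel):
  lvl0: tbl 0x1E, slot 3 ⇒ 0x24007 (P1/RW1/US1/PS0)
  lvl1: tbl 0x24, slot 7 ⇒ 0x27007 (P1/RW1/US1/PS0)
  ⇒ phys 0x275E9  [2 reads]
#2 VA=0x3C0EB3A (r,kernel):
  lvl0: tbl 0x1E, slot 30 ⇒ 0x2A007 (P1/RW1/US1/PS0)
  lvl1: tbl 0x2A, slot 14 ⇒ 0x2C007 (P1/RW1/US1/PS0)
  ⇒ phys 0x2CB3A  [2 reads]

Access #0 fault: NONE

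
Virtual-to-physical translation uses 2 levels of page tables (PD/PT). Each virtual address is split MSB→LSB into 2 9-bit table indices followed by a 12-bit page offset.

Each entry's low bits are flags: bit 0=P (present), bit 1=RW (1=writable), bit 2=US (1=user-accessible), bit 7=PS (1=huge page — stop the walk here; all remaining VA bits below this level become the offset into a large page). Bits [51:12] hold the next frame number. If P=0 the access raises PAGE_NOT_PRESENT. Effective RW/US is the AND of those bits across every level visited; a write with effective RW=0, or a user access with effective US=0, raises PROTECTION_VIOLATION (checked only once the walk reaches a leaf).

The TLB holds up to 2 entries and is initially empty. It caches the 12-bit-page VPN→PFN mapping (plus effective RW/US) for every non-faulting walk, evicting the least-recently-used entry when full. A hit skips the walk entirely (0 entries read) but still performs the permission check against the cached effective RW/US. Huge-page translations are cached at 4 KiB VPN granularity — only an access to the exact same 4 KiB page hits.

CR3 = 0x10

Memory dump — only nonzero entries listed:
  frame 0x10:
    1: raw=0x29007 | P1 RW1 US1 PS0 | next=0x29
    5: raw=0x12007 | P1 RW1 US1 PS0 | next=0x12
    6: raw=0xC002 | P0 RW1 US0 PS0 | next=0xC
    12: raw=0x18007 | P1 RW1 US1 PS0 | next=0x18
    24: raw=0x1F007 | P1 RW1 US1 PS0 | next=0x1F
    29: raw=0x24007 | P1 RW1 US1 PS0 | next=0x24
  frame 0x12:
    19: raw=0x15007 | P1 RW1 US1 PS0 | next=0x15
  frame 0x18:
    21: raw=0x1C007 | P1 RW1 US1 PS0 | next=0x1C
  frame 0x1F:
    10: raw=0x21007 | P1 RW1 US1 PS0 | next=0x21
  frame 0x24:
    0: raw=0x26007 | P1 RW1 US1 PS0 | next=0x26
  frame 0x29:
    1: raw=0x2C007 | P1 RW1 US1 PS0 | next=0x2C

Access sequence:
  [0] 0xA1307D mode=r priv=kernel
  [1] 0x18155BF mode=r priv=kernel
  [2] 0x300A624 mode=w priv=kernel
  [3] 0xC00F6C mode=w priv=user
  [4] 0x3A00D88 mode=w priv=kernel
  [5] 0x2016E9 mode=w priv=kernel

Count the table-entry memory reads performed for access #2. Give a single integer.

Walk each access:
#0 VA=0xA1307D (r,kernel):
  L0 @0x10[5] → 0x12007  P=1,RW=1,US=1,PS=0
  L1 @0x12[19] → 0x15007  P=1,RW=1,US=1,PS=0
  → PA=0x1507D  (2 entries read)
#1 VA=0x18155BF (r,kernel):
  L0 @0x10[12] → 0x18007  P=1,RW=1,US=1,PS=0
  L1 @0x18[21] → 0x1C007  P=1,RW=1,US=1,PS=0
  → PA=0x1C5BF  (2 entries read)
#2 VA=0x300A624 (w,kernel):
  L0 @0x10[24] → 0x1F007  P=1,RW=1,US=1,PS=0
  L1 @0x1F[10] → 0x21007  P=1,RW=1,US=1,PS=0
  → PA=0x21624  (2 entries read)
#3 VA=0xC00F6C (w,user):
  L0 @0x10[6] → 0xC002  P=0,RW=1,US=0,PS=0
  → PAGE_NOT_PRESENT  (1 entries read)
#4 VA=0x3A00D88 (w,kernel):
  L0 @0x10[29] → 0x24007  P=1,RW=1,US=1,PS=0
  L1 @0x24[0] → 0x26007  P=1,RW=1,US=1,PS=0
  → PA=0x26D88  (2 entries read)
#5 VA=0x2016E9 (w,kernel):
  L0 @0x10[1] → 0x29007  P=1,RW=1,US=1,PS=0
  L1 @0x29[1] → 0x2C007  P=1,RW=1,US=1,PS=0
  → PA=0x2C6E9  (2 entries read)

Entries read for #2: 2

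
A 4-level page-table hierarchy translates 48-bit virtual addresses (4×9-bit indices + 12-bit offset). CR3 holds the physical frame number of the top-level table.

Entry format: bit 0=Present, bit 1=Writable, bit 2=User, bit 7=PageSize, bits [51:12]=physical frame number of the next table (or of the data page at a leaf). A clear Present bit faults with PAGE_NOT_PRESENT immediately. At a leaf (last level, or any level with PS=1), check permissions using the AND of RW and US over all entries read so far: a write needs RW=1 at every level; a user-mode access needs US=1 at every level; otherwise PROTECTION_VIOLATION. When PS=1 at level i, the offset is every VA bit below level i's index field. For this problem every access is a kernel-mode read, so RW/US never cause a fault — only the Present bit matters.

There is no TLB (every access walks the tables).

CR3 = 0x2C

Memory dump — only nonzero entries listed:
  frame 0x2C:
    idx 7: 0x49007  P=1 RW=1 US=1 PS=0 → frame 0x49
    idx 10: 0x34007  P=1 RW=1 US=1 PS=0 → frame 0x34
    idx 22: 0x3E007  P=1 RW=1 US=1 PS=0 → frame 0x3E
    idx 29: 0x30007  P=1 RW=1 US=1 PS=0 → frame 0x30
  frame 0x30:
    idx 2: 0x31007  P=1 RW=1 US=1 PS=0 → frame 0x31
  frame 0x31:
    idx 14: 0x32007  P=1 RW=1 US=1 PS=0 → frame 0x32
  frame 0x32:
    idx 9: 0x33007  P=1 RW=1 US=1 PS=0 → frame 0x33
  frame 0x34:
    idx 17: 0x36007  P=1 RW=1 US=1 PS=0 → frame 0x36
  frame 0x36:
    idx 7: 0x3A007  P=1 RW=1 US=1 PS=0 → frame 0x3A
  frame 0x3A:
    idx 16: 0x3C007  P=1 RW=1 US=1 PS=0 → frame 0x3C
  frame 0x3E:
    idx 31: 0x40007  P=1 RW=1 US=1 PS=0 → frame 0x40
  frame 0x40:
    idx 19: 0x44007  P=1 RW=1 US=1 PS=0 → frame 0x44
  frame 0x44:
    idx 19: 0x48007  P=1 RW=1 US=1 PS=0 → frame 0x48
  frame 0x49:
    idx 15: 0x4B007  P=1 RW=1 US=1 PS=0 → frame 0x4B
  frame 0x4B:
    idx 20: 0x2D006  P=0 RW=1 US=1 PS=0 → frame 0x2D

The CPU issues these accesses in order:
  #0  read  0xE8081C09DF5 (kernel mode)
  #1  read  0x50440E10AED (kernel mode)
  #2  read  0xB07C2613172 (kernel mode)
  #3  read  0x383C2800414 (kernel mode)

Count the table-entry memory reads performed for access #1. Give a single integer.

Walk each access:
#0 VA=0xE8081C09DF5 (r,kernel):
  L0: frame=0x2C idx=29 entry=0x30007 [P=1 RW=1 US=1 PS=0]
  L1: frame=0x30 idx=2 entry=0x31007 [P=1 RW=1 US=1 PS=0]
  L2: frame=0x31 idx=14 entry=0x32007 [P=1 RW=1 US=1 PS=0]
  L3: frame=0x32 idx=9 entry=0x33007 [P=1 RW=1 US=1 PS=0]
  ⇒ phys 0x33DF5  [4 reads]
#1 VA=0x50440E10AED (r,kernel):
  L0: frame=0x2C idx=10 entry=0x34007 [P=1 RW=1 US=1 PS=0]
  L1: frame=0x34 idx=17 entry=0x36007 [P=1 RW=1 US=1 PS=0]
  L2: frame=0x36 idx=7 entry=0x3A007 [P=1 RW=1 US=1 PS=0]
  L3: frame=0x3A idx=16 entry=0x3C007 [P=1 RW=1 US=1 PS=0]
  ⇒ phys 0x3CAED  [4 reads]
#2 VA=0xB07C2613172 (r,kernel):
  L0: frame=0x2C idx=22 entry=0x3E007 [P=1 RW=1 US=1 PS=0]
  L1: frame=0x3E idx=31 entry=0x40007 [P=1 RW=1 US=1 PS=0]
  L2: frame=0x40 idx=19 entry=0x44007 [P=1 RW=1 US=1 PS=0]
  L3: frame=0x44 idx=19 entry=0x48007 [P=1 RW=1 US=1 PS=0]
  ⇒ phys 0x48172  [4 reads]
#3 VA=0x383C2800414 (r,kernel):
  L0: frame=0x2C idx=7 entry=0x49007 [P=1 RW=1 US=1 PS=0]
  L1: frame=0x49 idx=15 entry=0x4B007 [P=1 RW=1 US=1 PS=0]
  L2: frame=0x4B idx=20 entry=0x2D006 [P=0 RW=1 US=1 PS=0]
  ⇒ fault: PAGE_NOT_PRESENT  — 3 lookups

Entries read for #1: 4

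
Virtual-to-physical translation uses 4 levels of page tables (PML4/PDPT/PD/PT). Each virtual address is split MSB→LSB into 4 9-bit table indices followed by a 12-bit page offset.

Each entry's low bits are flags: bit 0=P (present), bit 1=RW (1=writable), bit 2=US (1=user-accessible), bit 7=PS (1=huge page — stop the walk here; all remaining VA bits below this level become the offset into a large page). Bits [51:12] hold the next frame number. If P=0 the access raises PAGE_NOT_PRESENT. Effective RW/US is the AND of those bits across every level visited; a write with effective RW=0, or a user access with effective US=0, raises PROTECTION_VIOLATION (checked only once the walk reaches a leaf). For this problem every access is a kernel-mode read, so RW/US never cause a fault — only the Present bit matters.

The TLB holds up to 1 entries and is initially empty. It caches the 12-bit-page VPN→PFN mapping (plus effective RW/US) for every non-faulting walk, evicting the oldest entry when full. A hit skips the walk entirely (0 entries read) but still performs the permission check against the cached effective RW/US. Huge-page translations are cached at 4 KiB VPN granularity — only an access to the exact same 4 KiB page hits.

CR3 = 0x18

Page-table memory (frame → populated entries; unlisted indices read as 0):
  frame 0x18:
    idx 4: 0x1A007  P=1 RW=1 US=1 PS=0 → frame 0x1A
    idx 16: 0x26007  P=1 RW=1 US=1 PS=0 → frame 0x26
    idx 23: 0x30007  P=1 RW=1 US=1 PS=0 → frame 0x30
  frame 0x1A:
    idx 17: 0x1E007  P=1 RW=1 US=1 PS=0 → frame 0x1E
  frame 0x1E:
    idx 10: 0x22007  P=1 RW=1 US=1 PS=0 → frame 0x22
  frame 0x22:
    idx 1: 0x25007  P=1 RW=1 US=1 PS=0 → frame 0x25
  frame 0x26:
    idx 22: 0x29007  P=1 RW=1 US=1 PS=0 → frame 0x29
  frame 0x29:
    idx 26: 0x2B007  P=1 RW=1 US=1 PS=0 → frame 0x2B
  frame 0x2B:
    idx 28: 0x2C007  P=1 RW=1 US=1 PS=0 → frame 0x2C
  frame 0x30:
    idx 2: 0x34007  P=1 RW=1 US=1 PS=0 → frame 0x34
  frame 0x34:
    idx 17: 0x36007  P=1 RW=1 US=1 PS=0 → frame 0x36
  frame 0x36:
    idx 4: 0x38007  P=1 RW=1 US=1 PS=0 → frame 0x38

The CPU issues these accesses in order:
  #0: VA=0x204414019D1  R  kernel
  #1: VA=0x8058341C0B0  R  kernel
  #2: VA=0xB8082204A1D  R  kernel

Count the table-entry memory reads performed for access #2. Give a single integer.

Walk each access:
#0 VA=0x204414019D1 (r,kernel):
  L0: frame=0x18 idx=4 entry=0x1A007 [P=1 RW=1 US=1 PS=0]
  L1: frame=0x1A idx=17 entry=0x1E007 [P=1 RW=1 US=1 PS=0]
  L2: frame=0x1E idx=10 entry=0x22007 [P=1 RW=1 US=1 PS=0]
  L3: frame=0x22 idx=1 entry=0x25007 [P=1 RW=1 US=1 PS=0]
  ⇒ phys 0x259D1  [4 reads]
#1 VA=0x8058341C0B0 (r,kernel):
  L0: frame=0x18 idx=16 entry=0x26007 [P=1 RW=1 US=1 PS=0]
  L1: frame=0x26 idx=22 entry=0x29007 [P=1 RW=1 US=1 PS=0]
  L2: frame=0x29 idx=26 entry=0x2B007 [P=1 RW=1 US=1 PS=0]
  L3: frame=0x2B idx=28 entry=0x2C007 [P=1 RW=1 US=1 PS=0]
  ⇒ phys 0x2C0B0  [4 reads]
#2 VA=0xB8082204A1D (r,kernel):
  L0: frame=0x18 idx=23 entry=0x30007 [P=1 RW=1 US=1 PS=0]
  L1: frame=0x30 idx=2 entry=0x34007 [P=1 RW=1 US=1 PS=0]
  L2: frame=0x34 idx=17 entry=0x36007 [P=1 RW=1 US=1 PS=0]
  L3: frame=0x36 idx=4 entry=0x38007 [P=1 RW=1 US=1 PS=0]
  ⇒ phys 0x38A1D  [4 reads]

Entries read for #2: 4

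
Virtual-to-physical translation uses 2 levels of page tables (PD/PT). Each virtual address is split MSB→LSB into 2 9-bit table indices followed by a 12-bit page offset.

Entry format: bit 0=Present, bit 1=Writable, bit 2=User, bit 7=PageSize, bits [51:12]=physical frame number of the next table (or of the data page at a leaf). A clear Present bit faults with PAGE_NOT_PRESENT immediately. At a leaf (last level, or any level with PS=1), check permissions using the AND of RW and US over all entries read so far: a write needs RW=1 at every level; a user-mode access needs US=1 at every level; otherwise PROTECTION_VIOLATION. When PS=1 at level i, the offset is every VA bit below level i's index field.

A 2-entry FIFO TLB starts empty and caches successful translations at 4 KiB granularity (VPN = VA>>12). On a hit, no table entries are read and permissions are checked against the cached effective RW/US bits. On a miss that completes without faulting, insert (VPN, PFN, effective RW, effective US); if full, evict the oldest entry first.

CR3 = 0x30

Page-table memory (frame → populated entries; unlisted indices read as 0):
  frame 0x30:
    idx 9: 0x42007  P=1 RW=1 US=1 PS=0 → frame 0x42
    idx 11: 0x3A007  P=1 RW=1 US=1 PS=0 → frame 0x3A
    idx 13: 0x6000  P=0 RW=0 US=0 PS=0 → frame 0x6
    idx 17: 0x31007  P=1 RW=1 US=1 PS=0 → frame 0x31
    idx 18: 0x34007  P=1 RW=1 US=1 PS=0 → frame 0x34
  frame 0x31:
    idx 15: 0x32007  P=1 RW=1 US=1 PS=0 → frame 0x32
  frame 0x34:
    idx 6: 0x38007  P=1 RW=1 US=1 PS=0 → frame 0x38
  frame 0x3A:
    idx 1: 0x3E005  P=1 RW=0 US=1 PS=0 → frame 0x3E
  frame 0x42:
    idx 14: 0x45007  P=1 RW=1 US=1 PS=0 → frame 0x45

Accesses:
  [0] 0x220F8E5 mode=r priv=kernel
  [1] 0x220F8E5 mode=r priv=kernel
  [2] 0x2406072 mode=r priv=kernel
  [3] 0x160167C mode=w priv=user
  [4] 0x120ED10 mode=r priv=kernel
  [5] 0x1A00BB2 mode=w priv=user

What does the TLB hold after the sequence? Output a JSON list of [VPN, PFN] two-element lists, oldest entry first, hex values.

Trace:
#0 VA=0x220F8E5 (r,kernel):
  lvl0: tbl 0x30, slot 17 ⇒ 0x31007 (P1/RW1/US1/PS0)
  lvl1: tbl 0x31, slot 15 ⇒ 0x32007 (P1/RW1/US1/PS0)
  ✓ 0x328E5  — 2 lookups
#1 VA=0x220F8E5 (r,kernel):
  TLB hit vpn=0x220F → PA=0x328E5
#2 VA=0x2406072 (r,kernel):
  lvl0: tbl 0x30, slot 18 ⇒ 0x34007 (P1/RW1/US1/PS0)
  lvl1: tbl 0x34, slot 6 ⇒ 0x38007 (P1/RW1/US1/PS0)
  ✓ 0x38072  — 2 lookups
#3 VA=0x160167C (w,user):
  lvl0: tbl 0x30, slot 11 ⇒ 0x3A007 (P1/RW1/US1/PS0)
  lvl1: tbl 0x3A, slot 1 ⇒ 0x3E005 (P1/RW0/US1/PS0)
  → PROTECTION_VIOLATION  (2 entries read)
#4 VA=0x120ED10 (r,kernel):
  lvl0: tbl 0x30, slot 9 ⇒ 0x42007 (P1/RW1/US1/PS0)
  lvl1: tbl 0x42, slot 14 ⇒ 0x45007 (P1/RW1/US1/PS0)
  ✓ 0x45D10  — 2 lookups
#5 VA=0x1A00BB2 (w,user):
  lvl0: tbl 0x30, slot 13 ⇒ 0x6000 (P0/RW0/US0/PS0)
  → PAGE_NOT_PRESENT  (1 entries read)

TLB: [["0x2406", "0x38"], ["0x120E", "0x45"]]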